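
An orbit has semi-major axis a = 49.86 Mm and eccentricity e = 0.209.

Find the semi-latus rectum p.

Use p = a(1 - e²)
a = 49.86 Mm = 4.986 × 10^7 m
e = 0.209,  e² = 0.043681,  1 − e² = 0.956319
p = a(1 − e²) = 4.986 × 10^7 m × 0.956319 = 4.76821 × 10^7 m ≈ 47.68 Mm

Final answer: p = 47.68 Mm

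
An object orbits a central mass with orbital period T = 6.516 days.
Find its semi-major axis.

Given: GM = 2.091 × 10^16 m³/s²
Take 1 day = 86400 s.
T = 6.516 days = 562982 s
GM = 2.091 × 10^16 m³/s²
Kepler's third law: a³ = GM T² / (4π²)
T² = 3.16949 × 10^11 s²
a³ = (2.091 × 10^16) × (3.16949 × 10^11) / (4π²) = 1.67874 × 10^26 m³
a = (a³)^(1/3) = 5.51647 × 10^8 m ≈ 551.6 Mm

Final answer: 551.6 Mm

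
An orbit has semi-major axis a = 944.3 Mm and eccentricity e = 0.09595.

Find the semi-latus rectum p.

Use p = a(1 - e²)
a = 944.3 Mm = 9.443 × 10^8 m
e = 0.09595,  e² = 0.0092064,  1 − e² = 0.990794
p = a(1 − e²) = 9.443 × 10^8 m × 0.990794 = 9.35606 × 10^8 m ≈ 935.6 Mm

Final answer: p = 935.6 Mm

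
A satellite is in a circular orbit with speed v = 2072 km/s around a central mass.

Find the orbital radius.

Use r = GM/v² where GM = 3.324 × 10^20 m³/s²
v = 2072 km/s = 2.072 × 10^6 m/s
GM = 3.324 × 10^20 m³/s²
v² = 4.29318 × 10^12 m²/s²
r = GM/v² = (3.324 × 10^20) / (4.29318 × 10^12) = 7.74251 × 10^7 m ≈ 7.743 × 10^7 m

Final answer: 7.743 × 10^7 m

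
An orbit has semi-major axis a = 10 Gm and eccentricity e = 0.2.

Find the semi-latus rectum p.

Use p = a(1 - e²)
a = 10 Gm = 1 × 10^10 m
e = 0.2,  e² = 0.04,  1 − e² = 0.96
p = a(1 − e²) = 1 × 10^10 m × 0.96 = 9.6 × 10^9 m ≈ 9.6 Gm

Final answer: p = 9.6 Gm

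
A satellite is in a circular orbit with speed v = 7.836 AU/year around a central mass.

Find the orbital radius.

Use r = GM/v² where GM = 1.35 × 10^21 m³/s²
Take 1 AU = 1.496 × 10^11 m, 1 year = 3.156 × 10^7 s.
v = 7.836 AU/year = 37144 m/s
GM = 1.35 × 10^21 m³/s²
v² = 1.37968 × 10^9 m²/s²
r = GM/v² = (1.35 × 10^21) / (1.37968 × 10^9) = 9.78488 × 10^11 m ≈ 6.541 AU

Final answer: 6.541 AU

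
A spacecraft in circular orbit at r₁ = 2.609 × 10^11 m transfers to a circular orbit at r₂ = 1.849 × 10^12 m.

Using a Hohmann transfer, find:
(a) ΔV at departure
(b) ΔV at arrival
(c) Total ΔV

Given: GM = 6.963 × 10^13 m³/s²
r₁ = 2.609 × 10^11 m
r₂ = 1.849 × 10^12 m
GM = 6.963 × 10^13 m³/s²
Transfer ellipse: a_t = (r₁ + r₂)/2 = 1.05495 × 10^12 m
Circular speed at r₁: v₁ = √(GM/r₁) = 16.3366 m/s
Transfer speed at r₁ (periapsis): v₁ₜ = √(GM(2/r₁ − 1/a_t)) = 21.6279 m/s
(a) ΔV₁ = v₁ₜ − v₁ = 5.29129 m/s ≈ 5.291 m/s
Circular speed at r₂: v₂ = √(GM/r₂) = 6.13663 m/s
Transfer speed at r₂ (apoapsis): v₂ₜ = √(GM(2/r₂ − 1/a_t)) = 3.05176 m/s
(b) ΔV₂ = v₂ − v₂ₜ = 3.08486 m/s ≈ 3.085 m/s
(c) ΔV_total = ΔV₁ + ΔV₂ = 8.37615 m/s ≈ 8.376 m/s

Final answer:
(a) ΔV₁ = 5.291 m/s
(b) ΔV₂ = 3.085 m/s
(c) ΔV_total = 8.376 m/s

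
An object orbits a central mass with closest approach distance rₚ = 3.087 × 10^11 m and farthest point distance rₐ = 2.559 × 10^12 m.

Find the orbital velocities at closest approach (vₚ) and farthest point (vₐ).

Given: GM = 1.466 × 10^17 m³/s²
rₚ = 3.087 × 10^11 m
rₐ = 2.559 × 10^12 m
GM = 1.466 × 10^17 m³/s²
a = (rₚ + rₐ)/2 = 1.43385 × 10^12 m
Vis-viva: v² = GM (2/r − 1/a)
vₚ² = 1.466 × 10^17 × (6.47878 × 10^-12 − 6.97423 × 10^-13) = 847547 m²/s²
vₚ = 920.623 m/s ≈ 920.6 m/s
vₐ² = 1.466 × 10^17 × (7.81555 × 10^-13 − 6.97423 × 10^-13) = 12333.8 m²/s²
vₐ = 111.058 m/s ≈ 111.1 m/s

Final answer: vₚ = 920.6 m/s, vₐ = 111.1 m/s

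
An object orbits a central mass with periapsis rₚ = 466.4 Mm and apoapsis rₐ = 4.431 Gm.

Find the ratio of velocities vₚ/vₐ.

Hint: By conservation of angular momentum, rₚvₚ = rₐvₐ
rₚ = 466.4 Mm = 4.664 × 10^8 m
rₐ = 4.431 Gm = 4.431 × 10^9 m
rₚvₚ = rₐvₐ  ⇒  vₚ/vₐ = rₐ/rₚ
vₚ/vₐ = (4.431 × 10^9) / (4.664 × 10^8) = 9.50043

Final answer: vₚ/vₐ = 9.5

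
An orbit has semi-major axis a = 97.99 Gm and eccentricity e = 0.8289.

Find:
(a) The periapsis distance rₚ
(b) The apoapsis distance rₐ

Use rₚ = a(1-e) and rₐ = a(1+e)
a = 97.99 Gm = 9.799 × 10^10 m
e = 0.8289:  1 − e = 0.1711,  1 + e = 1.8289
(a) rₚ = a(1 − e) = 9.799 × 10^10 m × 0.1711 = 1.67661 × 10^10 m ≈ 16.77 Gm
(b) rₐ = a(1 + e) = 9.799 × 10^10 m × 1.8289 = 1.79214 × 10^11 m ≈ 179.2 Gm

Final answer:
(a) rₚ = 16.77 Gm
(b) rₐ = 179.2 Gm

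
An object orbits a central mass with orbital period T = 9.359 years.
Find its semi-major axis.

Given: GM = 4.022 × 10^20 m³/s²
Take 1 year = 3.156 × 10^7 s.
T = 9.359 years = 2.9537 × 10^8 s
GM = 4.022 × 10^20 m³/s²
Kepler's third law: a³ = GM T² / (4π²)
T² = 8.72435 × 10^16 s²
a³ = (4.022 × 10^20) × (8.72435 × 10^16) / (4π²) = 8.88823 × 10^35 m³
a = (a³)^(1/3) = 9.61476 × 10^11 m ≈ 9.615 × 10^11 m

Final answer: 9.615 × 10^11 m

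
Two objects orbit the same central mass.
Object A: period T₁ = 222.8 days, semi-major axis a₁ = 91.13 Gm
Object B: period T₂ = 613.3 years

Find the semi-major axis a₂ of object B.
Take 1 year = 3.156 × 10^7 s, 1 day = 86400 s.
T₁ = 222.8 days = 1.92499 × 10^7 s
T₂ = 613.3 years = 1.93557 × 10^10 s
a₁ = 91.13 Gm = 9.113 × 10^10 m
Kepler's third law: (T₂/T₁)² = (a₂/a₁)³  ⇒  a₂ = a₁ (T₂/T₁)^(2/3)
T₂/T₁ = 1005.5
(T₂/T₁)^(2/3) = 100.366
a₂ = 9.113 × 10^10 m × 100.366 = 9.14637 × 10^12 m ≈ 9.146 Tm

Final answer: a₂ = 9.146 Tm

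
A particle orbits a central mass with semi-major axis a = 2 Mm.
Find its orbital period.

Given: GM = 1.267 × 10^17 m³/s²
a = 2 Mm = 2 × 10^6 m
GM = 1.267 × 10^17 m³/s²
a³ = 8 × 10^18 m³
T = 2π √(a³/GM) = 2π √((8 × 10^18) / (1.267 × 10^17)) = 2π × 7.94615 s
T = 49.9271 s ≈ 49.93 seconds

Final answer: 49.93 seconds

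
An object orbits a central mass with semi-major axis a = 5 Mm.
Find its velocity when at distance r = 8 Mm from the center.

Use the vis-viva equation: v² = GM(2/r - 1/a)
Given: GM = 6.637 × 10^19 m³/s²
a = 5 Mm = 5 × 10^6 m
r = 8 Mm = 8 × 10^6 m
GM = 6.637 × 10^19 m³/s²
2/r − 1/a = 2.5 × 10^-7 − 2 × 10^-7 = 5 × 10^-8 m⁻¹
v² = GM (2/r − 1/a) = 3.3185 × 10^12 m²/s²
v = 1.82168 × 10^6 m/s ≈ 1822 km/s

Final answer: 1822 km/s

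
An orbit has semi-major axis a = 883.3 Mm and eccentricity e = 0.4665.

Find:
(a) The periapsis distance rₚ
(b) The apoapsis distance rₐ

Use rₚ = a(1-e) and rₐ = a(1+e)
a = 883.3 Mm = 8.833 × 10^8 m
e = 0.4665:  1 − e = 0.5335,  1 + e = 1.4665
(a) rₚ = a(1 − e) = 8.833 × 10^8 m × 0.5335 = 4.71241 × 10^8 m ≈ 471.2 Mm
(b) rₐ = a(1 + e) = 8.833 × 10^8 m × 1.4665 = 1.29536 × 10^9 m ≈ 1.295 Gm

Final answer:
(a) rₚ = 471.2 Mm
(b) rₐ = 1.295 Gm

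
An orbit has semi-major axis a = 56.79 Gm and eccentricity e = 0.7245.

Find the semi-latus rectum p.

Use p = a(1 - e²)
a = 56.79 Gm = 5.679 × 10^10 m
e = 0.7245,  e² = 0.5249,  1 − e² = 0.4751
p = a(1 − e²) = 5.679 × 10^10 m × 0.4751 = 2.69809 × 10^10 m ≈ 26.98 Gm

Final answer: p = 26.98 Gm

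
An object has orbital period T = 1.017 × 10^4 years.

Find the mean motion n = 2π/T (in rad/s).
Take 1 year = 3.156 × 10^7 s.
T = 1.017 × 10^4 years = 3.20965 × 10^11 s
n = 2π / (3.20965 × 10^11 s) = 1.95759 × 10^-11 rad/s ≈ 1.958 × 10^-11 rad/s

Final answer: n = 1.958 × 10^-11 rad/s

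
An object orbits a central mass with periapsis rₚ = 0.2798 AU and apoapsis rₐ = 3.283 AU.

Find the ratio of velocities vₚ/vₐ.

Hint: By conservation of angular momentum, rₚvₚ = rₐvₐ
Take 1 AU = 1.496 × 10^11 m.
rₚ = 0.2798 AU = 4.18581 × 10^10 m
rₐ = 3.283 AU = 4.91137 × 10^11 m
rₚvₚ = rₐvₐ  ⇒  vₚ/vₐ = rₐ/rₚ
vₚ/vₐ = (4.91137 × 10^11) / (4.18581 × 10^10) = 11.7334

Final answer: vₚ/vₐ = 11.73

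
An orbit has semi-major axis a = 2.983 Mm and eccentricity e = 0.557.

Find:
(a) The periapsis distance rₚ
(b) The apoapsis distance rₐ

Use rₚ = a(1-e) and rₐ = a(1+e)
a = 2.983 Mm = 2.983 × 10^6 m
e = 0.557:  1 − e = 0.443,  1 + e = 1.557
(a) rₚ = a(1 − e) = 2.983 × 10^6 m × 0.443 = 1.32147 × 10^6 m ≈ 1.321 Mm
(b) rₐ = a(1 + e) = 2.983 × 10^6 m × 1.557 = 4.64453 × 10^6 m ≈ 4.645 Mm

Final answer:
(a) rₚ = 1.321 Mm
(b) rₐ = 4.645 Mm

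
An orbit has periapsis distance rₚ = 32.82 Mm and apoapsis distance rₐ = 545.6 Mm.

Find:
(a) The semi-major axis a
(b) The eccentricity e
rₚ = 32.82 Mm = 3.282 × 10^7 m
rₐ = 545.6 Mm = 5.456 × 10^8 m
(a) a = (rₚ + rₐ)/2 = 2.8921 × 10^8 m ≈ 289.2 Mm
(b) e = (rₐ − rₚ)/(rₐ + rₚ) = (5.1278 × 10^8) / (5.7842 × 10^8) = 0.886518

Final answer:
(a) a = 289.2 Mm
(b) e = 0.8865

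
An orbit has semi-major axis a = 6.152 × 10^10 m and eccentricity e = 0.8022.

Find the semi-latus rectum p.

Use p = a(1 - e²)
a = 6.152 × 10^10 m
e = 0.8022,  e² = 0.643525,  1 − e² = 0.356475
p = a(1 − e²) = 6.152 × 10^10 m × 0.356475 = 2.19304 × 10^10 m ≈ 2.193 × 10^10 m

Final answer: p = 2.193 × 10^10 m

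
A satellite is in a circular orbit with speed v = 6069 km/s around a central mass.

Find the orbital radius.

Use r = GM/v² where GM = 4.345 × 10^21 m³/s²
v = 6069 km/s = 6.069 × 10^6 m/s
GM = 4.345 × 10^21 m³/s²
v² = 3.68328 × 10^13 m²/s²
r = GM/v² = (4.345 × 10^21) / (3.68328 × 10^13) = 1.17966 × 10^8 m ≈ 118 Mm

Final answer: 118 Mm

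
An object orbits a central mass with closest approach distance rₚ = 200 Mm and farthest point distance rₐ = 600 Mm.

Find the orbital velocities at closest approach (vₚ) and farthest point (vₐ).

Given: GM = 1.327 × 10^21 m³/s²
rₚ = 200 Mm = 2 × 10^8 m
rₐ = 600 Mm = 6 × 10^8 m
GM = 1.327 × 10^21 m³/s²
a = (rₚ + rₐ)/2 = 4 × 10^8 m
Vis-viva: v² = GM (2/r − 1/a)
vₚ² = 1.327 × 10^21 × (1 × 10^-8 − 2.5 × 10^-9) = 9.9525 × 10^12 m²/s²
vₚ = 3.15476 × 10^6 m/s ≈ 3155 km/s
vₐ² = 1.327 × 10^21 × (3.33333 × 10^-9 − 2.5 × 10^-9) = 1.10583 × 10^12 m²/s²
vₐ = 1.05159 × 10^6 m/s ≈ 1052 km/s

Final answer: vₚ = 3155 km/s, vₐ = 1052 km/s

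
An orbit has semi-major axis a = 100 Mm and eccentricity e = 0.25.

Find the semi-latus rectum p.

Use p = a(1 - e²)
a = 100 Mm = 1 × 10^8 m
e = 0.25,  e² = 0.0625,  1 − e² = 0.9375
p = a(1 − e²) = 1 × 10^8 m × 0.9375 = 9.375 × 10^7 m ≈ 93.75 Mm

Final answer: p = 93.75 Mm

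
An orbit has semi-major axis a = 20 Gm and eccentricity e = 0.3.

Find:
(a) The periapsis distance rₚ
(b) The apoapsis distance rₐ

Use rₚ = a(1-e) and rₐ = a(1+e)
a = 20 Gm = 2 × 10^10 m
e = 0.3:  1 − e = 0.7,  1 + e = 1.3
(a) rₚ = a(1 − e) = 2 × 10^10 m × 0.7 = 1.4 × 10^10 m ≈ 14 Gm
(b) rₐ = a(1 + e) = 2 × 10^10 m × 1.3 = 2.6 × 10^10 m ≈ 26 Gm

Final answer:
(a) rₚ = 14 Gm
(b) rₐ = 26 Gm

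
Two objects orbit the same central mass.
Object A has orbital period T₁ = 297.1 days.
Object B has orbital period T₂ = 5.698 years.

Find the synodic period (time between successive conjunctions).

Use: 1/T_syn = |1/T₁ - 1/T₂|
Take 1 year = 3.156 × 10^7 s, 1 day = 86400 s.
T₁ = 297.1 days = 2.56694 × 10^7 s
T₂ = 5.698 years = 1.79829 × 10^8 s
1/T₁ = 3.89568 × 10^-8 s⁻¹
1/T₂ = 5.56084 × 10^-9 s⁻¹
|1/T₁ − 1/T₂| = 3.3396 × 10^-8 s⁻¹
T_syn = 1 / |1/T₁ − 1/T₂| = 2.99437 × 10^7 s ≈ 346.6 days

Final answer: T_syn = 346.6 days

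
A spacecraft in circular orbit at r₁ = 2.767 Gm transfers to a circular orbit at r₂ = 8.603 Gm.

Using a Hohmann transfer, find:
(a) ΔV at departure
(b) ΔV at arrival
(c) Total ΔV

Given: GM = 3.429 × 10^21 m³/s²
r₁ = 2.767 Gm = 2.767 × 10^9 m
r₂ = 8.603 Gm = 8.603 × 10^9 m
GM = 3.429 × 10^21 m³/s²
Transfer ellipse: a_t = (r₁ + r₂)/2 = 5.685 × 10^9 m
Circular speed at r₁: v₁ = √(GM/r₁) = 1.11322 × 10^6 m/s
Transfer speed at r₁ (periapsis): v₁ₜ = √(GM(2/r₁ − 1/a_t)) = 1.36943 × 10^6 m/s
(a) ΔV₁ = v₁ₜ − v₁ = 256212 m/s ≈ 256.2 km/s
Circular speed at r₂: v₂ = √(GM/r₂) = 631333 m/s
Transfer speed at r₂ (apoapsis): v₂ₜ = √(GM(2/r₂ − 1/a_t)) = 440452 m/s
(b) ΔV₂ = v₂ − v₂ₜ = 190882 m/s ≈ 190.9 km/s
(c) ΔV_total = ΔV₁ + ΔV₂ = 447094 m/s ≈ 447.1 km/s

Final answer:
(a) ΔV₁ = 256.2 km/s
(b) ΔV₂ = 190.9 km/s
(c) ΔV_total = 447.1 km/s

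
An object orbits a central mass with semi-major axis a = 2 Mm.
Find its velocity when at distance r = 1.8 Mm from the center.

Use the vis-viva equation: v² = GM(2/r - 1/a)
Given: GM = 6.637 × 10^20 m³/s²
a = 2 Mm = 2 × 10^6 m
r = 1.8 Mm = 1.8 × 10^6 m
GM = 6.637 × 10^20 m³/s²
2/r − 1/a = 1.11111 × 10^-6 − 5 × 10^-7 = 6.11111 × 10^-7 m⁻¹
v² = GM (2/r − 1/a) = 4.05594 × 10^14 m²/s²
v = 2.01394 × 10^7 m/s ≈ 2.014 × 10^4 km/s

Final answer: 2.014 × 10^4 km/s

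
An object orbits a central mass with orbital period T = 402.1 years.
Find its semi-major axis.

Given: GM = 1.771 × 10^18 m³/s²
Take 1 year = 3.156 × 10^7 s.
T = 402.1 years = 1.26903 × 10^10 s
GM = 1.771 × 10^18 m³/s²
Kepler's third law: a³ = GM T² / (4π²)
T² = 1.61043 × 10^20 s²
a³ = (1.771 × 10^18) × (1.61043 × 10^20) / (4π²) = 7.22439 × 10^36 m³
a = (a³)^(1/3) = 1.93316 × 10^12 m ≈ 1.933 Tm

Final answer: 1.933 Tm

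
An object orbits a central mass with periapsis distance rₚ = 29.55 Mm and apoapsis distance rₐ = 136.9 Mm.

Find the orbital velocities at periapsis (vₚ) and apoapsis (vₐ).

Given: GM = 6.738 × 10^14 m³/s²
rₚ = 29.55 Mm = 2.955 × 10^7 m
rₐ = 136.9 Mm = 1.369 × 10^8 m
GM = 6.738 × 10^14 m³/s²
a = (rₚ + rₐ)/2 = 8.3225 × 10^7 m
Vis-viva: v² = GM (2/r − 1/a)
vₚ² = 6.738 × 10^14 × (6.76819 × 10^-8 − 1.20156 × 10^-8) = 3.75079 × 10^7 m²/s²
vₚ = 6124.37 m/s ≈ 6.124 km/s
vₐ² = 6.738 × 10^14 × (1.46092 × 10^-8 − 1.20156 × 10^-8) = 1.74756 × 10^6 m²/s²
vₐ = 1321.95 m/s ≈ 1.322 km/s

Final answer: vₚ = 6.124 km/s, vₐ = 1.322 km/s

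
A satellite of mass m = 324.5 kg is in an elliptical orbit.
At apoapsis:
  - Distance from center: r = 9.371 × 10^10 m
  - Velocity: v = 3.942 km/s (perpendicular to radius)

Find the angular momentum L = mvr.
r = 9.371 × 10^10 m
v = 3.942 km/s = 3942 m/s
vr = 3942 × 9.371 × 10^10 = 3.69405 × 10^14 m²/s
L = m × vr = 324.5 × 3.69405 × 10^14 = 1.19872 × 10^17 kg·m²/s ≈ 1.199 × 10^17 kg·m²/s

Final answer: L = 1.199 × 10^17 kg·m²/s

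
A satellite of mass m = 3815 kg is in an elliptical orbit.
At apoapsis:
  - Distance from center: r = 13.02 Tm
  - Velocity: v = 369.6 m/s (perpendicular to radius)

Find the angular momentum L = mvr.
r = 13.02 Tm = 1.302 × 10^13 m
v = 369.6 m/s
vr = 369.6 × 1.302 × 10^13 = 4.81219 × 10^15 m²/s
L = m × vr = 3815 × 4.81219 × 10^15 = 1.83585 × 10^19 kg·m²/s ≈ 1.836 × 10^19 kg·m²/s

Final answer: L = 1.836 × 10^19 kg·m²/s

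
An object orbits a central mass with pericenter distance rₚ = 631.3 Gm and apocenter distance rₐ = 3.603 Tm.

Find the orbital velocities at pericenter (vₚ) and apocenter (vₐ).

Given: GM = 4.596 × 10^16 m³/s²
rₚ = 631.3 Gm = 6.313 × 10^11 m
rₐ = 3.603 Tm = 3.603 × 10^12 m
GM = 4.596 × 10^16 m³/s²
a = (rₚ + rₐ)/2 = 2.11715 × 10^12 m
Vis-viva: v² = GM (2/r − 1/a)
vₚ² = 4.596 × 10^16 × (3.16807 × 10^-12 − 4.72333 × 10^-13) = 123896 m²/s²
vₚ = 351.988 m/s ≈ 352 m/s
vₐ² = 4.596 × 10^16 × (5.55093 × 10^-13 − 4.72333 × 10^-13) = 3803.64 m²/s²
vₐ = 61.6737 m/s ≈ 61.67 m/s

Final answer: vₚ = 352 m/s, vₐ = 61.67 m/s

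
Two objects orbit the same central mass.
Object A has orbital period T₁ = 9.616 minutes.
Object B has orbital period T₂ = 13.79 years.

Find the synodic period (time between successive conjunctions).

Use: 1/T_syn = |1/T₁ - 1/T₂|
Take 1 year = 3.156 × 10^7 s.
T₁ = 9.616 minutes = 576.96 s
T₂ = 13.79 years = 4.35212 × 10^8 s
1/T₁ = 0.00173322 s⁻¹
1/T₂ = 2.29773 × 10^-9 s⁻¹
|1/T₁ − 1/T₂| = 0.00173322 s⁻¹
T_syn = 1 / |1/T₁ − 1/T₂| = 576.961 s ≈ 9.616 minutes

Final answer: T_syn = 9.616 minutes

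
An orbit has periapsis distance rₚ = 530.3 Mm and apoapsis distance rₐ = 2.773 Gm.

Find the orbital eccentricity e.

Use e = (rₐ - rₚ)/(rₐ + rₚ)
rₚ = 530.3 Mm = 5.303 × 10^8 m
rₐ = 2.773 Gm = 2.773 × 10^9 m
rₐ − rₚ = 2.2427 × 10^9 m
rₐ + rₚ = 3.3033 × 10^9 m
e = (rₐ − rₚ)/(rₐ + rₚ) = 0.678927

Final answer: e = 0.6789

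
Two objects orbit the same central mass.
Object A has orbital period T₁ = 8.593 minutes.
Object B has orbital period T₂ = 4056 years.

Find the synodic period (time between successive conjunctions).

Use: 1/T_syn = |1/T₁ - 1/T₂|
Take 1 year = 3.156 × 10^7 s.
T₁ = 8.593 minutes = 515.58 s
T₂ = 4056 years = 1.28007 × 10^11 s
1/T₁ = 0.00193956 s⁻¹
1/T₂ = 7.81205 × 10^-12 s⁻¹
|1/T₁ − 1/T₂| = 0.00193956 s⁻¹
T_syn = 1 / |1/T₁ − 1/T₂| = 515.58 s ≈ 8.593 minutes

Final answer: T_syn = 8.593 minutes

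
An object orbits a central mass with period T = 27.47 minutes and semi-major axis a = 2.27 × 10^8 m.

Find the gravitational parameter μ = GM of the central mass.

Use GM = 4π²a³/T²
T = 27.47 minutes = 1648.2 s
a = 2.27 × 10^8 m
a³ = 1.16971 × 10^25 m³
T² = 2.71656 × 10^6 s²
GM = 4π² × (1.16971 × 10^25) / (2.71656 × 10^6) = 1.69988 × 10^20 m³/s²
GM ≈ 1.7 × 10^20 m³/s²

Final answer: GM = 1.7 × 10^20 m³/s²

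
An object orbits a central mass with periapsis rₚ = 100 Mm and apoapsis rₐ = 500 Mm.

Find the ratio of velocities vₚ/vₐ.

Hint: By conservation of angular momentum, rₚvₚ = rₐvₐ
rₚ = 100 Mm = 1 × 10^8 m
rₐ = 500 Mm = 5 × 10^8 m
rₚvₚ = rₐvₐ  ⇒  vₚ/vₐ = rₐ/rₚ
vₚ/vₐ = (5 × 10^8) / (1 × 10^8) = 5

Final answer: vₚ/vₐ = 5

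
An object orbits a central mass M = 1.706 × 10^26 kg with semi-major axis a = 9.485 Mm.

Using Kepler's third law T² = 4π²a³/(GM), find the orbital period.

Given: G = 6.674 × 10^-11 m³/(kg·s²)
M = 1.706 × 10^26 kg
GM = G × M = 6.674 × 10^-11 × 1.706 × 10^26 = 1.13858 × 10^16 m³/s²
a = 9.485 Mm = 9.485 × 10^6 m
a³ = 8.5332 × 10^20 m³
T = 2π √(a³/GM) = 2π √((8.5332 × 10^20) / (1.13858 × 10^16)) = 2π × 273.762 s
T = 1720.1 s ≈ 28.67 minutes

Final answer: 28.67 minutes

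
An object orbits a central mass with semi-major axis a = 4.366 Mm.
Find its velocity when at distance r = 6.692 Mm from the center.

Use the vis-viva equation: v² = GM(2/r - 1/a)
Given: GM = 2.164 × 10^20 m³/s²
a = 4.366 Mm = 4.366 × 10^6 m
r = 6.692 Mm = 6.692 × 10^6 m
GM = 2.164 × 10^20 m³/s²
2/r − 1/a = 2.98864 × 10^-7 − 2.29043 × 10^-7 = 6.98217 × 10^-8 m⁻¹
v² = GM (2/r − 1/a) = 1.51094 × 10^13 m²/s²
v = 3.88708 × 10^6 m/s ≈ 3887 km/s

Final answer: 3887 km/s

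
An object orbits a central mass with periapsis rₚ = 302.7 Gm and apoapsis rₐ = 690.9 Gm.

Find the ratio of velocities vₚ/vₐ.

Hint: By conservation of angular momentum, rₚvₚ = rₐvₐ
rₚ = 302.7 Gm = 3.027 × 10^11 m
rₐ = 690.9 Gm = 6.909 × 10^11 m
rₚvₚ = rₐvₐ  ⇒  vₚ/vₐ = rₐ/rₚ
vₚ/vₐ = (6.909 × 10^11) / (3.027 × 10^11) = 2.28246

Final answer: vₚ/vₐ = 2.282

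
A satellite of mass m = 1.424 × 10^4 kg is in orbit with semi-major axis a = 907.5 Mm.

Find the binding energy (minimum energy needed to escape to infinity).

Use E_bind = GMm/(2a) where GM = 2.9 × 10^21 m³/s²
a = 907.5 Mm = 9.075 × 10^8 m
GM = 2.9 × 10^21 m³/s²
m = 1.424 × 10^4 kg
GMm = 2.9 × 10^21 × 14240 = 4.1296 × 10^25 m³·kg/s²
2a = 1.815 × 10^9 m
E_bind = GMm/(2a) = 2.27526 × 10^16 J ≈ 22.75 PJ

Final answer: 22.75 PJ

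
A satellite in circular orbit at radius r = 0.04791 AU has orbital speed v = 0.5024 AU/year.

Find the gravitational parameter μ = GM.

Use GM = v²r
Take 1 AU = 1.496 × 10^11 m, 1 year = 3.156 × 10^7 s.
r = 0.04791 AU = 7.16734 × 10^9 m
v = 0.5024 AU/year = 2381.47 m/s
v² = 5.67138 × 10^6 m²/s²
GM = v²r = 5.67138 × 10^6 × 7.16734 × 10^9 = 4.06487 × 10^16 m³/s²
GM ≈ 4.065 × 10^16 m³/s²

Final answer: GM = 4.065 × 10^16 m³/s²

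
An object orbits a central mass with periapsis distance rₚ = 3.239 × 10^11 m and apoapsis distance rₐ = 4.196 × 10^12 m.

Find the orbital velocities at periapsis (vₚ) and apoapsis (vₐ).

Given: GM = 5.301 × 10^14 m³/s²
rₚ = 3.239 × 10^11 m
rₐ = 4.196 × 10^12 m
GM = 5.301 × 10^14 m³/s²
a = (rₚ + rₐ)/2 = 2.25995 × 10^12 m
Vis-viva: v² = GM (2/r − 1/a)
vₚ² = 5.301 × 10^14 × (6.17475 × 10^-12 − 4.42488 × 10^-13) = 3038.67 m²/s²
vₚ = 55.1241 m/s ≈ 55.12 m/s
vₐ² = 5.301 × 10^14 × (4.76644 × 10^-13 − 4.42488 × 10^-13) = 18.1065 m²/s²
vₐ = 4.25517 m/s ≈ 4.255 m/s

Final answer: vₚ = 55.12 m/s, vₐ = 4.255 m/s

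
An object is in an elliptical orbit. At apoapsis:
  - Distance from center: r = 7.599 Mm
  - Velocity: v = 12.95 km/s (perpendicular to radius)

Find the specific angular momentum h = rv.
r = 7.599 Mm = 7.599 × 10^6 m
v = 12.95 km/s = 12950 m/s
h = rv = 7.599 × 10^6 × 12950 = 9.8407 × 10^10 m²/s ≈ 9.841 × 10^10 m²/s

Final answer: h = 9.841 × 10^10 m²/s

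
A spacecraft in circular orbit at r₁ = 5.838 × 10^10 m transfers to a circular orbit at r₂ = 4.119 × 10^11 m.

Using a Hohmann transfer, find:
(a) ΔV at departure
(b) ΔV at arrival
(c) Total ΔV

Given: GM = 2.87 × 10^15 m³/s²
r₁ = 5.838 × 10^10 m
r₂ = 4.119 × 10^11 m
GM = 2.87 × 10^15 m³/s²
Transfer ellipse: a_t = (r₁ + r₂)/2 = 2.3514 × 10^11 m
Circular speed at r₁: v₁ = √(GM/r₁) = 221.722 m/s
Transfer speed at r₁ (periapsis): v₁ₜ = √(GM(2/r₁ − 1/a_t)) = 293.455 m/s
(a) ΔV₁ = v₁ₜ − v₁ = 71.733 m/s ≈ 71.73 m/s
Circular speed at r₂: v₂ = √(GM/r₂) = 83.4728 m/s
Transfer speed at r₂ (apoapsis): v₂ₜ = √(GM(2/r₂ − 1/a_t)) = 41.5924 m/s
(b) ΔV₂ = v₂ − v₂ₜ = 41.8804 m/s ≈ 41.88 m/s
(c) ΔV_total = ΔV₁ + ΔV₂ = 113.613 m/s ≈ 113.6 m/s

Final answer:
(a) ΔV₁ = 71.73 m/s
(b) ΔV₂ = 41.88 m/s
(c) ΔV_total = 113.6 m/s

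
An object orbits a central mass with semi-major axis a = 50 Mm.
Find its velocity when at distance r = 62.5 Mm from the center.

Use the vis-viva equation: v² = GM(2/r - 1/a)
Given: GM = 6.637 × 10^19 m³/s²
a = 50 Mm = 5 × 10^7 m
r = 62.5 Mm = 6.25 × 10^7 m
GM = 6.637 × 10^19 m³/s²
2/r − 1/a = 3.2 × 10^-8 − 2 × 10^-8 = 1.2 × 10^-8 m⁻¹
v² = GM (2/r − 1/a) = 7.9644 × 10^11 m²/s²
v = 892435 m/s ≈ 892.4 km/s

Final answer: 892.4 km/s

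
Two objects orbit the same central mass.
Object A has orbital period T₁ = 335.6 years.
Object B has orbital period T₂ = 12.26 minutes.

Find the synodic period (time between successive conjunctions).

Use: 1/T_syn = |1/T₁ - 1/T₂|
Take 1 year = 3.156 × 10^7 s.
T₁ = 335.6 years = 1.05915 × 10^10 s
T₂ = 12.26 minutes = 735.6 s
1/T₁ = 9.4415 × 10^-11 s⁻¹
1/T₂ = 0.00135943 s⁻¹
|1/T₁ − 1/T₂| = 0.00135943 s⁻¹
T_syn = 1 / |1/T₁ − 1/T₂| = 735.6 s ≈ 12.26 minutes

Final answer: T_syn = 12.26 minutes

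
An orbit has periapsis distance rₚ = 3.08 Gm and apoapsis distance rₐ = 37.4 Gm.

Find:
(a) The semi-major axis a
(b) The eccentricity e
rₚ = 3.08 Gm = 3.08 × 10^9 m
rₐ = 37.4 Gm = 3.74 × 10^10 m
(a) a = (rₚ + rₐ)/2 = 2.024 × 10^10 m ≈ 20.24 Gm
(b) e = (rₐ − rₚ)/(rₐ + rₚ) = (3.432 × 10^10) / (4.048 × 10^10) = 0.847826

Final answer:
(a) a = 20.24 Gm
(b) e = 0.8478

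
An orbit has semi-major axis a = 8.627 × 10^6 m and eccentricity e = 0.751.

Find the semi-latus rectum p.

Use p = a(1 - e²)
a = 8.627 × 10^6 m
e = 0.751,  e² = 0.564001,  1 − e² = 0.435999
p = a(1 − e²) = 8.627 × 10^6 m × 0.435999 = 3.76136 × 10^6 m ≈ 3.761 × 10^6 m

Final answer: p = 3.761 × 10^6 m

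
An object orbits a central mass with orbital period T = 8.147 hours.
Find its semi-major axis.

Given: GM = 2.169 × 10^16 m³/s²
T = 8.147 hours = 29329.2 s
GM = 2.169 × 10^16 m³/s²
Kepler's third law: a³ = GM T² / (4π²)
T² = 8.60202 × 10^8 s²
a³ = (2.169 × 10^16) × (8.60202 × 10^8) / (4π²) = 4.72607 × 10^23 m³
a = (a³)^(1/3) = 7.78933 × 10^7 m ≈ 77.89 Mm

Final answer: 77.89 Mm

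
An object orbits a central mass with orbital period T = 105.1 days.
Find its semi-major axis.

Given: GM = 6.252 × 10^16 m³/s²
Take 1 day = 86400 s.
T = 105.1 days = 9.08064 × 10^6 s
GM = 6.252 × 10^16 m³/s²
Kepler's third law: a³ = GM T² / (4π²)
T² = 8.2458 × 10^13 s²
a³ = (6.252 × 10^16) × (8.2458 × 10^13) / (4π²) = 1.30585 × 10^29 m³
a = (a³)^(1/3) = 5.07338 × 10^9 m ≈ 5.073 Gm

Final answer: 5.073 Gm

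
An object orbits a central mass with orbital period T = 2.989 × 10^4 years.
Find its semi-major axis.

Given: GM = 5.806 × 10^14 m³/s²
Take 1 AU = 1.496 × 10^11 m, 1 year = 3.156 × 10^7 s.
T = 2.989 × 10^4 years = 9.43328 × 10^11 s
GM = 5.806 × 10^14 m³/s²
Kepler's third law: a³ = GM T² / (4π²)
T² = 8.89868 × 10^23 s²
a³ = (5.806 × 10^14) × (8.89868 × 10^23) / (4π²) = 1.30871 × 10^37 m³
a = (a³)^(1/3) = 2.35657 × 10^12 m ≈ 15.75 AU

Final answer: 15.75 AU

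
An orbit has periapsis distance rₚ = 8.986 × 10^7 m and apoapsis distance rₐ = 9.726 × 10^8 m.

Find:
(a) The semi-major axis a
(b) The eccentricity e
rₚ = 8.986 × 10^7 m
rₐ = 9.726 × 10^8 m
(a) a = (rₚ + rₐ)/2 = 5.3123 × 10^8 m ≈ 5.312 × 10^8 m
(b) e = (rₐ − rₚ)/(rₐ + rₚ) = (8.8274 × 10^8) / (1.06246 × 10^9) = 0.830845

Final answer:
(a) a = 5.312 × 10^8 m
(b) e = 0.8308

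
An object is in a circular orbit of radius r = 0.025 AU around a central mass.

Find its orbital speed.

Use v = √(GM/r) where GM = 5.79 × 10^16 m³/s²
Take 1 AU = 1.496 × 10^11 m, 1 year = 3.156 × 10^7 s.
r = 0.025 AU = 3.74 × 10^9 m
GM = 5.79 × 10^16 m³/s²
GM/r = (5.79 × 10^16) / (3.74 × 10^9) = 1.54813 × 10^7 m²/s²
v = √(GM/r) = 3934.63 m/s ≈ 0.8301 AU/year

Final answer: 0.8301 AU/year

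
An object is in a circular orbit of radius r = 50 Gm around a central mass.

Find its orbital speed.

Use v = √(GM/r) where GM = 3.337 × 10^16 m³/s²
r = 50 Gm = 5 × 10^10 m
GM = 3.337 × 10^16 m³/s²
GM/r = (3.337 × 10^16) / (5 × 10^10) = 667400 m²/s²
v = √(GM/r) = 816.946 m/s ≈ 816.9 m/s

Final answer: 816.9 m/s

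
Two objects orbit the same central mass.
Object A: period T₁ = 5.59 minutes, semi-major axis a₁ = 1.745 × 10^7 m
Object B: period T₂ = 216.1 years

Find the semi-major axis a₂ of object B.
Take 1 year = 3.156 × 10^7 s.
T₁ = 5.59 minutes = 335.4 s
T₂ = 216.1 years = 6.82012 × 10^9 s
a₁ = 1.745 × 10^7 m
Kepler's third law: (T₂/T₁)² = (a₂/a₁)³  ⇒  a₂ = a₁ (T₂/T₁)^(2/3)
T₂/T₁ = 2.03343 × 10^7
(T₂/T₁)^(2/3) = 74499.3
a₂ = 1.745 × 10^7 m × 74499.3 = 1.30001 × 10^12 m ≈ 1.3 × 10^12 m

Final answer: a₂ = 1.3 × 10^12 m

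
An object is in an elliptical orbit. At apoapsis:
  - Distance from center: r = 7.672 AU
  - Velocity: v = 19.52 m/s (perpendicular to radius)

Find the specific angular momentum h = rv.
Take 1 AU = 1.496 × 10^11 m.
r = 7.672 AU = 1.14773 × 10^12 m
v = 19.52 m/s
h = rv = 1.14773 × 10^12 × 19.52 = 2.24037 × 10^13 m²/s ≈ 2.24 × 10^13 m²/s

Final answer: h = 2.24 × 10^13 m²/s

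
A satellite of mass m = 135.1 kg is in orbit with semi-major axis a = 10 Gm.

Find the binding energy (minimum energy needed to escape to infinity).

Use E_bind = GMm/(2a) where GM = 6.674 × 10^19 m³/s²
a = 10 Gm = 1 × 10^10 m
GM = 6.674 × 10^19 m³/s²
m = 135.1 kg
GMm = 6.674 × 10^19 × 135.1 = 9.01657 × 10^21 m³·kg/s²
2a = 2 × 10^10 m
E_bind = GMm/(2a) = 4.50829 × 10^11 J ≈ 450.8 GJ

Final answer: 450.8 GJ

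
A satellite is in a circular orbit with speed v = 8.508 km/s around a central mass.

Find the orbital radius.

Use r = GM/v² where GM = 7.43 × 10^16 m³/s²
v = 8.508 km/s = 8508 m/s
GM = 7.43 × 10^16 m³/s²
v² = 7.23861 × 10^7 m²/s²
r = GM/v² = (7.43 × 10^16) / (7.23861 × 10^7) = 1.02644 × 10^9 m ≈ 1.026 Gm

Final answer: 1.026 Gm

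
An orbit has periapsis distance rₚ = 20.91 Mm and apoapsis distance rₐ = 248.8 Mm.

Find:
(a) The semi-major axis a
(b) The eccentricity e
rₚ = 20.91 Mm = 2.091 × 10^7 m
rₐ = 248.8 Mm = 2.488 × 10^8 m
(a) a = (rₚ + rₐ)/2 = 1.34855 × 10^8 m ≈ 134.9 Mm
(b) e = (rₐ − rₚ)/(rₐ + rₚ) = (2.2789 × 10^8) / (2.6971 × 10^8) = 0.844945

Final answer:
(a) a = 134.9 Mm
(b) e = 0.8449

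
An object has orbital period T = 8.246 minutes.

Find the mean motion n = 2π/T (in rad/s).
T = 8.246 minutes = 494.76 s
n = 2π / 494.76 s = 0.0126995 rad/s ≈ 0.0127 rad/s

Final answer: n = 0.0127 rad/s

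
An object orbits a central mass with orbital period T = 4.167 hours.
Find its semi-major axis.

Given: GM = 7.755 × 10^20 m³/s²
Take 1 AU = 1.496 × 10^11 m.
T = 4.167 hours = 15001.2 s
GM = 7.755 × 10^20 m³/s²
Kepler's third law: a³ = GM T² / (4π²)
T² = 2.25036 × 10^8 s²
a³ = (7.755 × 10^20) × (2.25036 × 10^8) / (4π²) = 4.42053 × 10^27 m³
a = (a³)^(1/3) = 1.64119 × 10^9 m ≈ 0.01097 AU

Final answer: 0.01097 AU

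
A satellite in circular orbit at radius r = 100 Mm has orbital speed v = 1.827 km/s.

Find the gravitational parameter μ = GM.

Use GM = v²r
r = 100 Mm = 1 × 10^8 m
v = 1.827 km/s = 1827 m/s
v² = 3.33793 × 10^6 m²/s²
GM = v²r = 3.33793 × 10^6 × 1 × 10^8 = 3.33793 × 10^14 m³/s²
GM ≈ 3.338 × 10^14 m³/s²

Final answer: GM = 3.338 × 10^14 m³/s²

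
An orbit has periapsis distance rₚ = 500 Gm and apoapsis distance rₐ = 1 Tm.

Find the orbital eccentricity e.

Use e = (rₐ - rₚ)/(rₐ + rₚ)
rₚ = 500 Gm = 5 × 10^11 m
rₐ = 1 Tm = 1 × 10^12 m
rₐ − rₚ = 5 × 10^11 m
rₐ + rₚ = 1.5 × 10^12 m
e = (rₐ − rₚ)/(rₐ + rₚ) = 0.333333

Final answer: e = 0.3333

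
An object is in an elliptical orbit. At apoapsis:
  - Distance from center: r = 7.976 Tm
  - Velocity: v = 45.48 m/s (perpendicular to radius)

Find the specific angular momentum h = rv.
r = 7.976 Tm = 7.976 × 10^12 m
v = 45.48 m/s
h = rv = 7.976 × 10^12 × 45.48 = 3.62748 × 10^14 m²/s ≈ 3.627 × 10^14 m²/s

Final answer: h = 3.627 × 10^14 m²/s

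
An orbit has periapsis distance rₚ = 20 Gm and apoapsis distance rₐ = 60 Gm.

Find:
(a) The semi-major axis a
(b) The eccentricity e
rₚ = 20 Gm = 2 × 10^10 m
rₐ = 60 Gm = 6 × 10^10 m
(a) a = (rₚ + rₐ)/2 = 4 × 10^10 m ≈ 40 Gm
(b) e = (rₐ − rₚ)/(rₐ + rₚ) = (4 × 10^10) / (8 × 10^10) = 0.5

Final answer:
(a) a = 40 Gm
(b) e = 0.5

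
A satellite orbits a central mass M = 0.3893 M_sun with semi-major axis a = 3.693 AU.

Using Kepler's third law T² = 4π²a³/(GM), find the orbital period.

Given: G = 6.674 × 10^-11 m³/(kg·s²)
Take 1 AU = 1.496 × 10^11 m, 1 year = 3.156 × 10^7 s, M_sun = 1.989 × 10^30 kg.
M = 0.3893 M_sun = 7.74318 × 10^29 kg
GM = G × M = 6.674 × 10^-11 × 7.74318 × 10^29 = 5.1678 × 10^19 m³/s²
a = 3.693 AU = 5.52473 × 10^11 m
a³ = 1.68629 × 10^35 m³
T = 2π √(a³/GM) = 2π √((1.68629 × 10^35) / (5.1678 × 10^19)) = 2π × 5.71233 × 10^7 s
T = 3.58917 × 10^8 s ≈ 11.37 years

Final answer: 11.37 years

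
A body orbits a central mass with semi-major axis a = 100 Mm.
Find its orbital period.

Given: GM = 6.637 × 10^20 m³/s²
a = 100 Mm = 1 × 10^8 m
GM = 6.637 × 10^20 m³/s²
a³ = 1 × 10^24 m³
T = 2π √(a³/GM) = 2π √((1 × 10^24) / (6.637 × 10^20)) = 2π × 38.8163 s
T = 243.89 s ≈ 4.065 minutes

Final answer: 4.065 minutes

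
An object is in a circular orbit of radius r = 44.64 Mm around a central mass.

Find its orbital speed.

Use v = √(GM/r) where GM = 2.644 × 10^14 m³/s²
r = 44.64 Mm = 4.464 × 10^7 m
GM = 2.644 × 10^14 m³/s²
GM/r = (2.644 × 10^14) / (4.464 × 10^7) = 5.92294 × 10^6 m²/s²
v = √(GM/r) = 2433.71 m/s ≈ 2.434 km/s

Final answer: 2.434 km/s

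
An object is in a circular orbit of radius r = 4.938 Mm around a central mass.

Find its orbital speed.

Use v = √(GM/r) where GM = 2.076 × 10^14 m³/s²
r = 4.938 Mm = 4.938 × 10^6 m
GM = 2.076 × 10^14 m³/s²
GM/r = (2.076 × 10^14) / (4.938 × 10^6) = 4.20413 × 10^7 m²/s²
v = √(GM/r) = 6483.93 m/s ≈ 6.484 km/s

Final answer: 6.484 km/s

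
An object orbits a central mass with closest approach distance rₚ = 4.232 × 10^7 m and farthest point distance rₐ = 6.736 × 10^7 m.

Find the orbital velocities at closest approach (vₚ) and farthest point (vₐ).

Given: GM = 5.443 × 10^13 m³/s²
rₚ = 4.232 × 10^7 m
rₐ = 6.736 × 10^7 m
GM = 5.443 × 10^13 m³/s²
a = (rₚ + rₐ)/2 = 5.484 × 10^7 m
Vis-viva: v² = GM (2/r − 1/a)
vₚ² = 5.443 × 10^13 × (4.7259 × 10^-8 − 1.82349 × 10^-8) = 1.57978 × 10^6 m²/s²
vₚ = 1256.89 m/s ≈ 1.257 km/s
vₐ² = 5.443 × 10^13 × (2.96912 × 10^-8 − 1.82349 × 10^-8) = 623569 m²/s²
vₐ = 789.664 m/s ≈ 789.7 m/s

Final answer: vₚ = 1.257 km/s, vₐ = 789.7 m/s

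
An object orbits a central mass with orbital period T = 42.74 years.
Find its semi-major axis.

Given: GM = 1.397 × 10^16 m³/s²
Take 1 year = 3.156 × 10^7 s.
T = 42.74 years = 1.34887 × 10^9 s
GM = 1.397 × 10^16 m³/s²
Kepler's third law: a³ = GM T² / (4π²)
T² = 1.81946 × 10^18 s²
a³ = (1.397 × 10^16) × (1.81946 × 10^18) / (4π²) = 6.43843 × 10^32 m³
a = (a³)^(1/3) = 8.63495 × 10^10 m ≈ 86.35 Gm

Final answer: 86.35 Gm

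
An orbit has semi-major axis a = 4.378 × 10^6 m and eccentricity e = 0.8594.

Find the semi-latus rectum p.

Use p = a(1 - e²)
a = 4.378 × 10^6 m
e = 0.8594,  e² = 0.738568,  1 − e² = 0.261432
p = a(1 − e²) = 4.378 × 10^6 m × 0.261432 = 1.14455 × 10^6 m ≈ 1.145 × 10^6 m

Final answer: p = 1.145 × 10^6 m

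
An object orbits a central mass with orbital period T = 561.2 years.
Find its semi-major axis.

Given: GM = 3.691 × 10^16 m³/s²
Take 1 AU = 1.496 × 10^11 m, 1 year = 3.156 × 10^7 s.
T = 561.2 years = 1.77115 × 10^10 s
GM = 3.691 × 10^16 m³/s²
Kepler's third law: a³ = GM T² / (4π²)
T² = 3.13696 × 10^20 s²
a³ = (3.691 × 10^16) × (3.13696 × 10^20) / (4π²) = 2.93288 × 10^35 m³
a = (a³)^(1/3) = 6.64402 × 10^11 m ≈ 4.441 AU

Final answer: 4.441 AU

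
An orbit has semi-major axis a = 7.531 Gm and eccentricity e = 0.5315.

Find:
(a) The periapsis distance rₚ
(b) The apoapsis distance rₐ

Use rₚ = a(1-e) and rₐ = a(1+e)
a = 7.531 Gm = 7.531 × 10^9 m
e = 0.5315:  1 − e = 0.4685,  1 + e = 1.5315
(a) rₚ = a(1 − e) = 7.531 × 10^9 m × 0.4685 = 3.52827 × 10^9 m ≈ 3.528 Gm
(b) rₐ = a(1 + e) = 7.531 × 10^9 m × 1.5315 = 1.15337 × 10^10 m ≈ 11.53 Gm

Final answer:
(a) rₚ = 3.528 Gm
(b) rₐ = 11.53 Gm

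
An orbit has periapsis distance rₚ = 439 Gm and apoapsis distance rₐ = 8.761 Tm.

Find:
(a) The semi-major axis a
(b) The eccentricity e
rₚ = 439 Gm = 4.39 × 10^11 m
rₐ = 8.761 Tm = 8.761 × 10^12 m
(a) a = (rₚ + rₐ)/2 = 4.6 × 10^12 m ≈ 4.6 Tm
(b) e = (rₐ − rₚ)/(rₐ + rₚ) = (8.322 × 10^12) / (9.2 × 10^12) = 0.904565

Final answer:
(a) a = 4.6 Tm
(b) e = 0.9046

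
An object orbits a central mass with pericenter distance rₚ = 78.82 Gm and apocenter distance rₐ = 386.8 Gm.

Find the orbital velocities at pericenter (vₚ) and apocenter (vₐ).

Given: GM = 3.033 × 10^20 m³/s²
rₚ = 78.82 Gm = 7.882 × 10^10 m
rₐ = 386.8 Gm = 3.868 × 10^11 m
GM = 3.033 × 10^20 m³/s²
a = (rₚ + rₐ)/2 = 2.3281 × 10^11 m
Vis-viva: v² = GM (2/r − 1/a)
vₚ² = 3.033 × 10^20 × (2.53743 × 10^-11 − 4.29535 × 10^-12) = 6.39324 × 10^9 m²/s²
vₚ = 79957.7 m/s ≈ 79.96 km/s
vₐ² = 3.033 × 10^20 × (5.17063 × 10^-12 − 4.29535 × 10^-12) = 2.65473 × 10^8 m²/s²
vₐ = 16293.3 m/s ≈ 16.29 km/s

Final answer: vₚ = 79.96 km/s, vₐ = 16.29 km/s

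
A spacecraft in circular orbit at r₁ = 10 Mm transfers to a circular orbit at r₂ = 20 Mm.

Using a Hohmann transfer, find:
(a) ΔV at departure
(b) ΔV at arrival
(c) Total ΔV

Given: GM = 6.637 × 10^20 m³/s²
r₁ = 10 Mm = 1 × 10^7 m
r₂ = 20 Mm = 2 × 10^7 m
GM = 6.637 × 10^20 m³/s²
Transfer ellipse: a_t = (r₁ + r₂)/2 = 1.5 × 10^7 m
Circular speed at r₁: v₁ = √(GM/r₁) = 8.14678 × 10^6 m/s
Transfer speed at r₁ (periapsis): v₁ₜ = √(GM(2/r₁ − 1/a_t)) = 9.40709 × 10^6 m/s
(a) ΔV₁ = v₁ₜ − v₁ = 1.26031 × 10^6 m/s ≈ 1260 km/s
Circular speed at r₂: v₂ = √(GM/r₂) = 5.76064 × 10^6 m/s
Transfer speed at r₂ (apoapsis): v₂ₜ = √(GM(2/r₂ − 1/a_t)) = 4.70354 × 10^6 m/s
(b) ΔV₂ = v₂ − v₂ₜ = 1.0571 × 10^6 m/s ≈ 1057 km/s
(c) ΔV_total = ΔV₁ + ΔV₂ = 2.31741 × 10^6 m/s ≈ 2317 km/s

Final answer:
(a) ΔV₁ = 1260 km/s
(b) ΔV₂ = 1057 km/s
(c) ΔV_total = 2317 km/s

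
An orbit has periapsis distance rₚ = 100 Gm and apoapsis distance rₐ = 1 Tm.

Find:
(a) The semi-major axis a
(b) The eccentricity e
rₚ = 100 Gm = 1 × 10^11 m
rₐ = 1 Tm = 1 × 10^12 m
(a) a = (rₚ + rₐ)/2 = 5.5 × 10^11 m ≈ 550 Gm
(b) e = (rₐ − rₚ)/(rₐ + rₚ) = (9 × 10^11) / (1.1 × 10^12) = 0.818182

Final answer:
(a) a = 550 Gm
(b) e = 0.8182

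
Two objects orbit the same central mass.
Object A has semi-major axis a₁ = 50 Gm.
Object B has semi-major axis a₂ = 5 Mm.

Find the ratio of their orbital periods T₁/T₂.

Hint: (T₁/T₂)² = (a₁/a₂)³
a₁ = 50 Gm = 5 × 10^10 m
a₂ = 5 Mm = 5 × 10^6 m
a₁/a₂ = 10000
T₁/T₂ = (a₁/a₂)^(3/2) = (10000)^1.5 = 1 × 10^6

Final answer: T₁/T₂ = 1 × 10^6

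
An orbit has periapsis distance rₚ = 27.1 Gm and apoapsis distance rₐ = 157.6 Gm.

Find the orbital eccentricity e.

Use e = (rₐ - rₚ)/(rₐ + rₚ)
rₚ = 27.1 Gm = 2.71 × 10^10 m
rₐ = 157.6 Gm = 1.576 × 10^11 m
rₐ − rₚ = 1.305 × 10^11 m
rₐ + rₚ = 1.847 × 10^11 m
e = (rₐ − rₚ)/(rₐ + rₚ) = 0.706551

Final answer: e = 0.7066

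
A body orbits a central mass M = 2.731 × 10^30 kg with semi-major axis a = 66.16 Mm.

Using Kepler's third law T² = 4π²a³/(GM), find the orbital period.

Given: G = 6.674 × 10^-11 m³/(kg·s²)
M = 2.731 × 10^30 kg
GM = G × M = 6.674 × 10^-11 × 2.731 × 10^30 = 1.82267 × 10^20 m³/s²
a = 66.16 Mm = 6.616 × 10^7 m
a³ = 2.89592 × 10^23 m³
T = 2π √(a³/GM) = 2π √((2.89592 × 10^23) / (1.82267 × 10^20)) = 2π × 39.8602 s
T = 250.449 s ≈ 4.174 minutes

Final answer: 4.174 minutes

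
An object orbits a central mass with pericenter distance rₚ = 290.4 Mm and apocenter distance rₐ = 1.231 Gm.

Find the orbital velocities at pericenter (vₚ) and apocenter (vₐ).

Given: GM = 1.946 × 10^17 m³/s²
rₚ = 290.4 Mm = 2.904 × 10^8 m
rₐ = 1.231 Gm = 1.231 × 10^9 m
GM = 1.946 × 10^17 m³/s²
a = (rₚ + rₐ)/2 = 7.607 × 10^8 m
Vis-viva: v² = GM (2/r − 1/a)
vₚ² = 1.946 × 10^17 × (6.88705 × 10^-9 − 1.31458 × 10^-9) = 1.0844 × 10^9 m²/s²
vₚ = 32930.3 m/s ≈ 32.93 km/s
vₐ² = 1.946 × 10^17 × (1.6247 × 10^-9 − 1.31458 × 10^-9) = 6.03487 × 10^7 m²/s²
vₐ = 7768.44 m/s ≈ 7.768 km/s

Final answer: vₚ = 32.93 km/s, vₐ = 7.768 km/s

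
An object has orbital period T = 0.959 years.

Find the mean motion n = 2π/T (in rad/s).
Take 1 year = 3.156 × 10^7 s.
T = 0.959 years = 3.0266 × 10^7 s
n = 2π / (3.0266 × 10^7 s) = 2.07599 × 10^-7 rad/s ≈ 2.076 × 10^-7 rad/s

Final answer: n = 2.076 × 10^-7 rad/s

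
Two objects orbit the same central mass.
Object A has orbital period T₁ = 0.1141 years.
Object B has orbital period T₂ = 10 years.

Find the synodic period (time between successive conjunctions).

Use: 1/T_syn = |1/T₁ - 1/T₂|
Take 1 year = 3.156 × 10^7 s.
T₁ = 0.1141 years = 3.601 × 10^6 s
T₂ = 10 years = 3.156 × 10^8 s
1/T₁ = 2.77701 × 10^-7 s⁻¹
1/T₂ = 3.16857 × 10^-9 s⁻¹
|1/T₁ − 1/T₂| = 2.74532 × 10^-7 s⁻¹
T_syn = 1 / |1/T₁ − 1/T₂| = 3.64256 × 10^6 s ≈ 0.1154 years

Final answer: T_syn = 0.1154 years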